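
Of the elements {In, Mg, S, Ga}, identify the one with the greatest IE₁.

S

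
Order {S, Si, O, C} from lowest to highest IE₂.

Si, S, C, O

The second ionization energy removes an electron from the +1 ion. For each element: S⁺ still has 5 valence electrons; Si⁺ still has 3 valence electrons; O⁺ still has 5 valence electrons; C⁺ still has 3 valence electrons.
All are still removing valence electrons, so compare the +1 ions as you would atoms: IE_2 generally rises across a period (higher Z_eff) and falls down a group (larger shell), subject to the usual subshell exceptions.
Valence configurations: S⁺ [Ne]3s²3p³, Si⁺ [Ne]3s²3p¹, O⁺ [He]2s²2p³, C⁺ [He]2s²2p¹.
Approximate IE_2 values (kJ/mol): S 2252, Si 1577, O 3388, C 2353.
Putting it together, IE_2: Si < S < C < O.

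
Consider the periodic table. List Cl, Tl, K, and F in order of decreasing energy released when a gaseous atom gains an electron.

Cl, F, K, Tl

F is in period 2, group 17; Cl is in period 3, group 17; K is in period 4, group 1; Tl is in period 6, group 13.
Atoms with high Z_eff and room in the valence shell (especially the halogens) have the most exothermic electron affinities.
These span different periods and groups, so the two trends combine.
K > Tl: the two effects oppose for this pair; the down-group effect wins (48 vs 19 kJ/mol).
F > K: relative to K, both the across-period and down-group shifts push F's electron affinity up.
Cl > F: this pair runs against the simple trend — see the exception note.
Note the exception: Cl has a higher electron affinity than F, contrary to the simple trend — F's small 2p subshell makes the incoming electron feel strong e⁻–e⁻ repulsion, so Cl actually releases more energy on gaining an electron.
For reference (kJ/mol): F 328, Cl 349, K 48, Tl 19.
So from highest to lowest: Cl > F > K > Tl.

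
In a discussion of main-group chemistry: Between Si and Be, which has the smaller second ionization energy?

Consider each +1 ion: Si⁺ still has 3 valence electrons; Be⁺ still has 1 valence electron.
All are still removing valence electrons, so compare the +1 ions as you would atoms: IE_2 generally rises across a period (higher Z_eff) and falls down a group (larger shell), subject to the usual subshell exceptions.
Valence configurations: Si⁺ [Ne]3s²3p¹, Be⁺ [He]2s¹.
Tabulated IE_2 (kJ/mol): Si 1577, Be 1757.
Overall IE_2 order: Si < Be.

Si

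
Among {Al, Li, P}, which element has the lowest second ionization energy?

Al

The second ionization energy removes an electron from the +1 ion. For each element: Al⁺ still has 2 valence electrons; Li⁺ is the bare [He] core; P⁺ still has 4 valence electrons.
Breaking into a closed-shell core is much more expensive than removing a leftover valence electron — Li has the largest IE_2 here.
Valence configurations: Al⁺ [Ne]3s², P⁺ [Ne]3s²3p².
Tabulated IE_2 (kJ/mol): Al 1817, Li 7298, P 1907.
Hence IE_2: Al < P < Li.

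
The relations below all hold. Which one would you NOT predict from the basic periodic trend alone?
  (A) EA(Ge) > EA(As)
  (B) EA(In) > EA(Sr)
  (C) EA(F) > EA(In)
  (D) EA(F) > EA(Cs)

(A)

The general trend: electron affinity increases across a period and decreases down a group.
(A) Ge (period 4, group 14) vs As (period 4, group 15): the stated order contradicts the simple trend.
(B) In (period 5, group 13) vs Sr (period 5, group 2): the stated order agrees with the simple trend.
(C) F (period 2, group 17) vs In (period 5, group 13): the stated order agrees with the simple trend.
(D) F (period 2, group 17) vs Cs (period 6, group 1): the stated order agrees with the simple trend.
The exception is (A): adding an electron to As's half-filled 4p³ is unfavourable, so Ge (4p²) has the more exothermic EA.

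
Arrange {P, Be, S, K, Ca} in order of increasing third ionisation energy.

After 2 electrons have been removed, what remains? P²⁺ still has 3 valence electrons; Be²⁺ is the bare [He] core; S²⁺ still has 4 valence electrons; K²⁺ is already 1 electron into the core; Ca²⁺ is the bare [Ar] core.
Core electrons are held far more tightly than valence electrons, so K, Ca and Be top the IE_3 order.
Valence configurations: P²⁺ [Ne]3s²3p¹, S²⁺ [Ne]3s²3p².
Tabulated IE_3 (kJ/mol): P 2914, Be 14849, S 3357, K 4420, Ca 4912.
Putting it together, IE_3: P < S < K < Ca < Be.

P < S < K < Ca < Be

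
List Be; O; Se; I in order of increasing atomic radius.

O, Be, Se, I

Be is in period 2, group 2; O is in period 2, group 16; Se is in period 4, group 16; I is in period 5, group 17.
Atomic radius shrinks across a period as nuclear charge pulls the same shell inward, and grows down a group as new shells are added.
Here both period and group differ, so the two effects have to be weighed against each other.
Be > O: both are in period 2; the period trend gives Be the larger value.
Se > Be: period and group pull opposite ways; the down-group shift dominates (116 vs 102 pm).
I > Se: period and group pull opposite ways; the down-group shift dominates (133 vs 116 pm).
Approximate values (pm): Be 102, O 63, Se 116, I 133.
So from smallest to largest: O < Be < Se < I.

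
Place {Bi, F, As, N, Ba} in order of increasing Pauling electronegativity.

Ba < Bi < As < N < F

Electronegativity increases across a period and decreases down a group, tracking effective nuclear charge and atomic size.
These span different periods and groups, so the two trends combine.
Bi > Ba: both are in period 6; the period trend gives Bi the larger value.
As > Bi: they share group 15; the group trend gives As the larger value.
N > As: N sits above As in group 15, so the down-group effect alone puts N higher.
F > N: both are in period 2; the period trend gives F the larger value.
For reference (Pauling): N 3.04, F 3.98, As 2.18, Ba 0.89, Bi 2.02.
So from lowest to highest: Ba < Bi < As < N < F.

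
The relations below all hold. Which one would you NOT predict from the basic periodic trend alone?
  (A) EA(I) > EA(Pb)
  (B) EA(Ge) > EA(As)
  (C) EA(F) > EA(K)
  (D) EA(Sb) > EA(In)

The general trend: electron affinity increases across a period and decreases down a group.
(A) I (period 5, group 17) vs Pb (period 6, group 14): the stated order agrees with the simple trend.
(B) Ge (period 4, group 14) vs As (period 4, group 15): the stated order contradicts the simple trend.
(C) F (period 2, group 17) vs K (period 4, group 1): the stated order agrees with the simple trend.
(D) Sb (period 5, group 15) vs In (period 5, group 13): the stated order agrees with the simple trend.
The exception is (B): adding an electron to As's half-filled 4p³ is unfavourable, so Ge (4p²) has the more exothermic EA.

(B)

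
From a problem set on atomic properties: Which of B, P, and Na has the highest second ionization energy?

Na

Consider each +1 ion: B⁺ still has 2 valence electrons; P⁺ still has 4 valence electrons; Na⁺ is the bare [Ne] core.
Breaking into a closed-shell core is much more expensive than removing a leftover valence electron — Na has the largest IE_2 here.
Valence configurations: B⁺ [He]2s², P⁺ [Ne]3s²3p².
The numbers (kJ/mol): B 2427, P 1907, Na 4562.
Putting it together, IE_2: P < B < Na.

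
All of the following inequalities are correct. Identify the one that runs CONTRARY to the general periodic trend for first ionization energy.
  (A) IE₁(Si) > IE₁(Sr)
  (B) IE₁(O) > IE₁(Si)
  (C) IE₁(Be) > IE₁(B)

The general trend: first ionization energy increases across a period and decreases down a group.
(A) Si (period 3, group 14) vs Sr (period 5, group 2): the stated order agrees with the simple trend.
(B) O (period 2, group 16) vs Si (period 3, group 14): the stated order agrees with the simple trend.
(C) Be (period 2, group 2) vs B (period 2, group 13): the stated order contradicts the simple trend.
The exception is (C): removing B's lone 2p electron is easier than breaking Be's filled 2s².

(C)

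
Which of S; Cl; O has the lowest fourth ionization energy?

S

Consider each +3 ion: S³⁺ still has 3 valence electrons; Cl³⁺ still has 4 valence electrons; O³⁺ still has 3 valence electrons.
All are still removing valence electrons, so compare the +3 ions as you would atoms: IE_4 generally rises across a period (higher Z_eff) and falls down a group (larger shell), subject to the usual subshell exceptions.
Valence configurations: S³⁺ [Ne]3s²3p¹, Cl³⁺ [Ne]3s²3p², O³⁺ [He]2s²2p¹.
Approximate IE_4 values (kJ/mol): S 4556, Cl 5159, O 7469.
Putting it together, IE_4: S < Cl < O.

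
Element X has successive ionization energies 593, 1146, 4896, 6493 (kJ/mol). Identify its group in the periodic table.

Group 2

Look for the largest jump between consecutive ionization energies: IE3/IE2 ≈ 4.3, far larger than any earlier ratio.
That jump marks the point where a core electron is being removed. So the atom has 2 valence electrons.
A main-group element with 2 valence electrons is in group 2.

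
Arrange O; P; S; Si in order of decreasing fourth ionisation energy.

Consider each +3 ion: O³⁺ still has 3 valence electrons; P³⁺ still has 2 valence electrons; S³⁺ still has 3 valence electrons; Si³⁺ still has 1 valence electron.
All are still removing valence electrons, so compare the +3 ions as you would atoms: IE_4 generally rises across a period (higher Z_eff) and falls down a group (larger shell), subject to the usual subshell exceptions.
Valence configurations: O³⁺ [He]2s²2p¹, P³⁺ [Ne]3s², S³⁺ [Ne]3s²3p¹, Si³⁺ [Ne]3s¹.
S³⁺ loses a lone 3p electron whereas P³⁺ must break into a filled 3s² pair, so IE_4(P) > IE_4(S) even though S has the higher nuclear charge.
Tabulated IE_4 (kJ/mol): O 7469, P 4964, S 4556, Si 4356.
Putting it together, IE_4: Si < S < P < O.

O > P > S > Si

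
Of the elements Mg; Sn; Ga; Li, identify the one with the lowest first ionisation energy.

Li is in period 2, group 1; Mg is in period 3, group 2; Ga is in period 4, group 13; Sn is in period 5, group 14.
Across a period the outer electron is held more tightly (higher IE₁); down a group it sits in a higher shell, more shielded, and comes off more easily.
A diagonal step moves right (one effect) and down (the opposite effect) at once.
Ga > Li: period and group pull opposite ways; the across-period shift dominates (579 vs 520 kJ/mol).
Sn > Ga: period and group pull opposite ways; the across-period shift dominates (709 vs 579 kJ/mol).
Mg > Sn: period and group pull opposite ways; the down-group shift dominates (738 vs 709 kJ/mol).
Approximate values (kJ/mol): Li 520, Mg 738, Ga 579, Sn 709.
The lowest first ionisation energy among these belongs to Li.

Li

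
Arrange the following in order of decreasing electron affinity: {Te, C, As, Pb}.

C is in period 2, group 14; As is in period 4, group 15; Te is in period 5, group 16; Pb is in period 6, group 14.
Electron affinity generally becomes more exothermic across a period toward the halogens and less exothermic down a group.
Neither a single period nor a single group — weigh both effects.
As > Pb: relative to Pb, both the across-period and down-group shifts push As's electron affinity up.
C > As: period and group pull opposite ways; the down-group shift dominates (122 vs 78 kJ/mol).
Te > C: the two effects oppose for this pair; the across-period effect wins (190 vs 122 kJ/mol).
Tabulated electron affinity (kJ/mol): C 122, As 78, Te 190, Pb 35.
So from highest to lowest: Te > C > As > Pb.

Te, C, As, Pb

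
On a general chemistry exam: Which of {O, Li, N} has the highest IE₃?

Li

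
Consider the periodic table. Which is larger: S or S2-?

S2-

Forming S2- adds 2 electrons to S. More electron–electron repulsion in the same shell, with unchanged nuclear charge, lets the cloud expand.
An anion is larger than its parent atom: S2- > S.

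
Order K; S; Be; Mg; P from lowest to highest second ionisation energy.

Mg < Be < P < S < K

The second ionization energy removes an electron from the +1 ion. For each element: K⁺ is the bare [Ar] core; S⁺ still has 5 valence electrons; Be⁺ still has 1 valence electron; Mg⁺ still has 1 valence electron; P⁺ still has 4 valence electrons.
Core electrons are held far more tightly than valence electrons, so K tops the IE_2 order.
Valence configurations: S⁺ [Ne]3s²3p³, Be⁺ [He]2s¹, Mg⁺ [Ne]3s¹, P⁺ [Ne]3s²3p².
Approximate IE_2 values (kJ/mol): K 3052, S 2252, Be 1757, Mg 1451, P 1907.
So the second ionization energies run Mg < Be < P < S < K.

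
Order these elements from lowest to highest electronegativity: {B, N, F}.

B < N < F

B is in period 2, group 13; N is in period 2, group 15; F is in period 2, group 17.
Smaller atoms with higher effective nuclear charge are more electronegative.
All lie in period 2, so electronegativity increases left to right.
So from lowest to highest: B < N < F.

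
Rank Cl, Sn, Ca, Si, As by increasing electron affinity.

Ca, As, Sn, Si, Cl

EA tends to increase across a period and decrease down a group, though the pattern is less regular than for IE or radius.
These span different periods and groups, so the two trends combine.
As > Ca: As lies to the right of Ca in period 4, so the across-period effect alone puts As higher.
Sn > As: this pair runs against the simple trend — see the exception note.
Si > Sn: Si sits above Sn in group 14, so the down-group effect alone puts Si higher.
Cl > Si: Cl lies to the right of Si in period 3, so the across-period effect alone puts Cl higher.
Note the exception: Sn has a higher electron affinity than As, contrary to the simple trend — adding an electron to As's half-filled np³ subshell costs electron-pairing energy.
Tabulated electron affinity (kJ/mol): Si 134, Cl 349, Ca 2, As 78, Sn 107.
So from lowest to highest: Ca < As < Sn < Si < Cl.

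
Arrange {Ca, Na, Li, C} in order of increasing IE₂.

After 1 electron has been removed, what remains? Ca⁺ still has 1 valence electron; Na⁺ is the bare [Ne] core; Li⁺ is the bare [He] core; C⁺ still has 3 valence electrons.
Breaking into a closed-shell core is much more expensive than removing a leftover valence electron — Na and Li have the largest IE_2 here.
Valence configurations: Ca⁺ [Ar]4s¹, C⁺ [He]2s²2p¹.
The numbers (kJ/mol): Ca 1145, Na 4562, Li 7298, C 2353.
Overall IE_2 order: Ca < C < Na < Li.

Ca, C, Na, Li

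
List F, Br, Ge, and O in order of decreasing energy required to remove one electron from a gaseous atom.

F, O, Br, Ge

Removing the outermost electron gets harder across a period and easier down a group.
These span different periods and groups, so the two trends combine.
Br > Ge: both are in period 4; the period trend gives Br the larger value.
O > Br: the two effects oppose for this pair; the down-group effect wins (1314 vs 1140 kJ/mol).
F > O: both are in period 2; the period trend gives F the larger value.
Approximate values (kJ/mol): O 1314, F 1681, Ge 762, Br 1140.
So from highest to lowest: F > O > Br > Ge.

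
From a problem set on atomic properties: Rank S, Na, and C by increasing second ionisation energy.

S < C < Na

Consider each +1 ion: S⁺ still has 5 valence electrons; Na⁺ is the bare [Ne] core; C⁺ still has 3 valence electrons.
Pulling an electron out of a noble-gas core costs far more than removing a remaining valence electron, so Na sits at the high end of IE_2.
Valence configurations: S⁺ [Ne]3s²3p³, C⁺ [He]2s²2p¹.
The numbers (kJ/mol): S 2252, Na 4562, C 2353.
Putting it together, IE_2: S < C < Na.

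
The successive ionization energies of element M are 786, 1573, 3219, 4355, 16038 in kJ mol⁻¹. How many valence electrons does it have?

4

Look for the largest jump between consecutive ionization energies: IE5/IE4 ≈ 3.7, far larger than any earlier ratio.
That jump marks the point where a core electron is being removed. So the atom has 4 valence electrons.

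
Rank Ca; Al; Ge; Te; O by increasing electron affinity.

O is in period 2, group 16; Al is in period 3, group 13; Ca is in period 4, group 2; Ge is in period 4, group 14; Te is in period 5, group 16.
Electron affinity generally becomes more exothermic across a period toward the halogens and less exothermic down a group.
Here both period and group differ, so the two effects have to be weighed against each other.
Al > Ca: relative to Ca, both the across-period and down-group shifts push Al's electron affinity up.
Ge > Al: the two effects oppose for this pair; the across-period effect wins (119 vs 42 kJ/mol).
O > Ge: relative to Ge, both the across-period and down-group shifts push O's electron affinity up.
Te > O: this pair runs against the simple trend — see the exception note.
Note the exception: Te has a higher electron affinity than O, contrary to the simple trend — O's compact 2p subshell gives strong electron–electron repulsion on the added electron.
For reference (kJ/mol): O 141, Al 42, Ca 2, Ge 119, Te 190.
So from lowest to highest: Ca < Al < Ge < O < Te.

Ca < Al < Ge < O < Te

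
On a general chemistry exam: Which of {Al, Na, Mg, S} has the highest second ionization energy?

Na

IE_2 is the cost of taking one more electron from the +1 cation: Al⁺ still has 2 valence electrons; Na⁺ is the bare [Ne] core; Mg⁺ still has 1 valence electron; S⁺ still has 5 valence electrons.
Breaking into a closed-shell core is much more expensive than removing a leftover valence electron — Na has the largest IE_2 here.
Valence configurations: Al⁺ [Ne]3s², Mg⁺ [Ne]3s¹, S⁺ [Ne]3s²3p³.
Approximate IE_2 values (kJ/mol): Al 1817, Na 4562, Mg 1451, S 2252.
Putting it together, IE_2: Mg < Al < S < Na.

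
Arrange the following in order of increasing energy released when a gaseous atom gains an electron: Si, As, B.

B, As, Si

B is in period 2, group 13; Si is in period 3, group 14; As is in period 4, group 15.
Atoms with high Z_eff and room in the valence shell (especially the halogens) have the most exothermic electron affinities.
These sit on a diagonal, where the across-period and down-group effects partly cancel.
As > B: the two effects oppose for this pair; the across-period effect wins (78 vs 27 kJ/mol).
Si > As: period and group pull opposite ways; the down-group shift dominates (134 vs 78 kJ/mol).
Tabulated electron affinity (kJ/mol): B 27, Si 134, As 78.
So from lowest to highest: B < As < Si.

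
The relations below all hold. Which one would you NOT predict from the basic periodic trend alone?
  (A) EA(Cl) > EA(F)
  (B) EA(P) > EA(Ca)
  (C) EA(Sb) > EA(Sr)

(A)

The general trend: electron affinity increases across a period and decreases down a group.
(A) Cl (period 3, group 17) vs F (period 2, group 17): the stated order contradicts the simple trend.
(B) P (period 3, group 15) vs Ca (period 4, group 2): the stated order agrees with the simple trend.
(C) Sb (period 5, group 15) vs Sr (period 5, group 2): the stated order agrees with the simple trend.
The exception is (A): F's small 2p subshell makes the incoming electron feel strong e⁻–e⁻ repulsion, so Cl actually releases more energy on gaining an electron.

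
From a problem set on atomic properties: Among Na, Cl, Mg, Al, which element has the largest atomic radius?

Na is in period 3, group 1; Mg is in period 3, group 2; Al is in period 3, group 13; Cl is in period 3, group 17.
Moving right in a period, electrons are added to the same shell under a stronger nuclear pull, so atoms get smaller; moving down, a new shell is opened and atoms get larger.
All lie in period 3, so atomic radius increases right to left.
The largest atomic radius among these belongs to Na.

Na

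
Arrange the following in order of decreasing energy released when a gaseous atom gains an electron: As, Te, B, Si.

B is in period 2, group 13; Si is in period 3, group 14; As is in period 4, group 15; Te is in period 5, group 16.
Atoms with high Z_eff and room in the valence shell (especially the halogens) have the most exothermic electron affinities.
These sit on a diagonal, where the across-period and down-group effects partly cancel.
As > B: period and group pull opposite ways; the across-period shift dominates (78 vs 27 kJ/mol).
Si > As: the two effects oppose for this pair; the down-group effect wins (134 vs 78 kJ/mol).
Te > Si: period and group pull opposite ways; the across-period shift dominates (190 vs 134 kJ/mol).
For reference (kJ/mol): B 27, Si 134, As 78, Te 190.
So from highest to lowest: Te > Si > As > B.

Te, Si, As, B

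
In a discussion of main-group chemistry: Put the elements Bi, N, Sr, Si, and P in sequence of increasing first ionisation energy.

Sr < Bi < Si < P < N

First ionization energy rises across a period (greater Z_eff holds electrons more tightly) and falls down a group (valence electrons are farther from the nucleus).
These span different periods and groups, so the two trends combine.
Bi > Sr: the two effects oppose for this pair; the across-period effect wins (703 vs 550 kJ/mol).
Si > Bi: the two effects oppose for this pair; the down-group effect wins (786 vs 703 kJ/mol).
P > Si: P lies to the right of Si in period 3, so the across-period effect alone puts P higher.
N > P: they share group 15; the group trend gives N the larger value.
For reference (kJ/mol): N 1402, Si 786, P 1012, Sr 550, Bi 703.
So from lowest to highest: Sr < Bi < Si < P < N.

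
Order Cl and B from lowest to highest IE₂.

After 1 electron has been removed, what remains? Cl⁺ still has 6 valence electrons; B⁺ still has 2 valence electrons.
All are still removing valence electrons, so compare the +1 ions as you would atoms: IE_2 generally rises across a period (higher Z_eff) and falls down a group (larger shell), subject to the usual subshell exceptions.
Valence configurations: Cl⁺ [Ne]3s²3p⁴, B⁺ [He]2s².
The numbers (kJ/mol): Cl 2298, B 2427.
So the second ionization energies run Cl < B.

Cl < B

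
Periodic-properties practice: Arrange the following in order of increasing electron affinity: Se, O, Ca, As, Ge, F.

O is in period 2, group 16; F is in period 2, group 17; Ca is in period 4, group 2; Ge is in period 4, group 14; As is in period 4, group 15; Se is in period 4, group 16.
EA tends to increase across a period and decrease down a group, though the pattern is less regular than for IE or radius.
These span different periods and groups, so the two trends combine.
As > Ca: both are in period 4; the period trend gives As the larger value.
Ge > As: this pair runs against the simple trend — see the exception note.
O > Ge: both effects reinforce here, so O is clearly the higher of the two.
Se > O: this pair runs against the simple trend — see the exception note.
F > Se: relative to Se, both the across-period and down-group shifts push F's electron affinity up.
Note the exception: Ge has a higher electron affinity than As, contrary to the simple trend — adding an electron to As's half-filled 4p³ is unfavourable, so Ge (4p²) has the more exothermic EA.
Note the exception: Se has a higher electron affinity than O, contrary to the simple trend — O's compact 2p subshell gives strong electron–electron repulsion on the added electron.
Tabulated electron affinity (kJ/mol): O 141, F 328, Ca 2, Ge 119, As 78, Se 195.
So from lowest to highest: Ca < As < Ge < O < Se < F.

Ca < As < Ge < O < Se < F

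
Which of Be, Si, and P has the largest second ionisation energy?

The second ionization energy removes an electron from the +1 ion. For each element: Be⁺ still has 1 valence electron; Si⁺ still has 3 valence electrons; P⁺ still has 4 valence electrons.
All are still removing valence electrons, so compare the +1 ions as you would atoms: IE_2 generally rises across a period (higher Z_eff) and falls down a group (larger shell), subject to the usual subshell exceptions.
Valence configurations: Be⁺ [He]2s¹, Si⁺ [Ne]3s²3p¹, P⁺ [Ne]3s²3p².
Tabulated IE_2 (kJ/mol): Be 1757, Si 1577, P 1907.
Putting it together, IE_2: Si < Be < P.

P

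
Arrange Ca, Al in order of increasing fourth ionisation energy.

Ca < Al

IE_4 is the cost of taking one more electron from the +3 cation: Ca³⁺ is already 1 electron into the core; Al³⁺ is the bare [Ne] core.
All of these are removing an electron from a noble-gas core or deeper; the smaller core (lower principal quantum number) is held far more tightly, and within a period the higher nuclear charge binds the same core more tightly.
The numbers (kJ/mol): Ca 6491, Al 11577.
Putting it together, IE_4: Ca < Al.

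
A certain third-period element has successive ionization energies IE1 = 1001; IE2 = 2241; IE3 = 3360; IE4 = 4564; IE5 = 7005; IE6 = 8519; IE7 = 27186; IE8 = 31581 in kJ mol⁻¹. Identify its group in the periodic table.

Group 16

Look for the largest jump between consecutive ionization energies: IE7/IE6 ≈ 3.2, far larger than any earlier ratio.
That jump marks the point where a core electron is being removed. So the atom has 6 valence electrons.
A main-group element with 6 valence electrons is in group 16.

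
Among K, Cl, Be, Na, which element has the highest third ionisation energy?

Be

IE_3 is the cost of taking one more electron from the +2 cation: K²⁺ is already 1 electron into the core; Cl²⁺ still has 5 valence electrons; Be²⁺ is the bare [He] core; Na²⁺ is already 1 electron into the core.
Pulling an electron out of a noble-gas core costs far more than removing a remaining valence electron, so K, Na and Be sit at the high end of IE_3.
The numbers (kJ/mol): K 4420, Cl 3822, Be 14849, Na 6910.
Overall IE_3 order: Cl < K < Na < Be.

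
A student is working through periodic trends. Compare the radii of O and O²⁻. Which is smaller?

O

Forming O²⁻ adds 2 electrons to O. More electron–electron repulsion in the same shell, with unchanged nuclear charge, lets the cloud expand.
An anion is larger than its parent atom: O²⁻ > O.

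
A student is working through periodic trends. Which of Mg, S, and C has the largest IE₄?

Mg

IE_4 is the cost of taking one more electron from the +3 cation: Mg³⁺ is already 1 electron into the core; S³⁺ still has 3 valence electrons; C³⁺ still has 1 valence electron.
Breaking into a closed-shell core is much more expensive than removing a leftover valence electron — Mg has the largest IE_4 here.
Valence configurations: S³⁺ [Ne]3s²3p¹, C³⁺ [He]2s¹.
The numbers (kJ/mol): Mg 10543, S 4556, C 6223.
Hence IE_4: S < C < Mg.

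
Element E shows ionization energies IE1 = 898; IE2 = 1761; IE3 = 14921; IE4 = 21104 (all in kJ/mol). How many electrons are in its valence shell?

2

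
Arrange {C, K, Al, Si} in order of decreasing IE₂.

The second ionization energy removes an electron from the +1 ion. For each element: C⁺ still has 3 valence electrons; K⁺ is the bare [Ar] core; Al⁺ still has 2 valence electrons; Si⁺ still has 3 valence electrons.
Pulling an electron out of a noble-gas core costs far more than removing a remaining valence electron, so K sits at the high end of IE_2.
Valence configurations: C⁺ [He]2s²2p¹, Al⁺ [Ne]3s², Si⁺ [Ne]3s²3p¹.
Si⁺ loses a lone 3p electron whereas Al⁺ must break into a filled 3s² pair, so IE_2(Al) > IE_2(Si) even though Si has the higher nuclear charge.
Approximate IE_2 values (kJ/mol): C 2353, K 3052, Al 1817, Si 1577.
Overall IE_2 order: Si < Al < C < K.

K, C, Al, Si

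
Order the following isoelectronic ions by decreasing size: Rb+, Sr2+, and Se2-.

Se2-, Rb+, Sr2+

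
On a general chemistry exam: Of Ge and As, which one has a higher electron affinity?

Ge is in period 4, group 14; As is in period 4, group 15.
Atoms with high Z_eff and room in the valence shell (especially the halogens) have the most exothermic electron affinities.
All lie in period 4; the across-period trend (electron affinity increases left to right) applies, with the exception below.
Note the exception: Ge has a higher electron affinity than As, contrary to the simple trend — adding an electron to As's half-filled 4p³ is unfavourable, so Ge (4p²) has the more exothermic EA.
For reference (kJ/mol): Ge 119, As 78.
So Ge has the higher electron affinity (Ge > As).

Ge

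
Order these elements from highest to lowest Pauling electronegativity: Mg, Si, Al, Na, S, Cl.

Cl, S, Si, Al, Mg, Na

Smaller atoms with higher effective nuclear charge are more electronegative.
All lie in period 3, so electronegativity increases left to right.
So from highest to lowest: Cl > S > Si > Al > Mg > Na.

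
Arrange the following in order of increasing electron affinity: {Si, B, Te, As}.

B, As, Si, Te

B is in period 2, group 13; Si is in period 3, group 14; As is in period 4, group 15; Te is in period 5, group 16.
Electron affinity generally becomes more exothermic across a period toward the halogens and less exothermic down a group.
These sit on a diagonal, where the across-period and down-group effects partly cancel.
As > B: the two effects oppose for this pair; the across-period effect wins (78 vs 27 kJ/mol).
Si > As: the two effects oppose for this pair; the down-group effect wins (134 vs 78 kJ/mol).
Te > Si: the two effects oppose for this pair; the across-period effect wins (190 vs 134 kJ/mol).
Tabulated electron affinity (kJ/mol): B 27, Si 134, As 78, Te 190.
So from lowest to highest: B < As < Si < Te.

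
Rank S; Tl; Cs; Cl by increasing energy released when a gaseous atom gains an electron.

Tl < Cs < S < Cl

S is in period 3, group 16; Cl is in period 3, group 17; Cs is in period 6, group 1; Tl is in period 6, group 13.
Atoms with high Z_eff and room in the valence shell (especially the halogens) have the most exothermic electron affinities.
These span different periods and groups, so the two trends combine.
Cs > Tl: this pair runs against the simple trend — see the exception note.
S > Cs: relative to Cs, both the across-period and down-group shifts push S's electron affinity up.
Cl > S: both are in period 3; the period trend gives Cl the larger value.
Note the exception: Cs has a higher electron affinity than Tl, contrary to the simple trend — Tl's ns²np¹ configuration gives only a small electron affinity — the sparsely filled np subshell binds an added electron weakly.
Tabulated electron affinity (kJ/mol): S 200, Cl 349, Cs 46, Tl 19.
So from lowest to highest: Tl < Cs < S < Cl.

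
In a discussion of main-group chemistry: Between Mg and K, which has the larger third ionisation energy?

Mg

The third ionization energy removes an electron from the +2 ion. For each element: Mg²⁺ is the bare [Ne] core; K²⁺ is already 1 electron into the core.
All of these are removing an electron from a noble-gas core or deeper; the smaller core (lower principal quantum number) is held far more tightly, and within a period the higher nuclear charge binds the same core more tightly.
The numbers (kJ/mol): Mg 7733, K 4420.
Hence IE_3: K < Mg.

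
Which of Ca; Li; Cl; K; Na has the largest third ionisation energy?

Li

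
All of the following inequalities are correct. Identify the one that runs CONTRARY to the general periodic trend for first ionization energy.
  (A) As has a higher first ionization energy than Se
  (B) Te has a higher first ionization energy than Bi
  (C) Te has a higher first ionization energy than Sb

(A)

The general trend: first ionization energy increases across a period and decreases down a group.
(A) As (period 4, group 15) vs Se (period 4, group 16): the stated order contradicts the simple trend.
(B) Te (period 5, group 16) vs Bi (period 6, group 15): the stated order agrees with the simple trend.
(C) Te (period 5, group 16) vs Sb (period 5, group 15): the stated order agrees with the simple trend.
The exception is (A): Se (4p⁴) ionizes more easily than half-filled As (4p³).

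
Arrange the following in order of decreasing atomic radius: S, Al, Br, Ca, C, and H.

Moving right in a period, electrons are added to the same shell under a stronger nuclear pull, so atoms get smaller; moving down, a new shell is opened and atoms get larger.
Neither a single period nor a single group — weigh both effects.
C > H: the two effects oppose for this pair; the down-group effect wins (75 vs 32 pm).
S > C: period and group pull opposite ways; the down-group shift dominates (103 vs 75 pm).
Br > S: the two effects oppose for this pair; the down-group effect wins (114 vs 103 pm).
Al > Br: period and group pull opposite ways; the across-period shift dominates (126 vs 114 pm).
Ca > Al: relative to Al, both the across-period and down-group shifts push Ca's atomic radius up.
For reference (pm): H 32, C 75, Al 126, S 103, Ca 171, Br 114.
So from largest to smallest: Ca > Al > Br > S > C > H.

Ca > Al > Br > S > C > H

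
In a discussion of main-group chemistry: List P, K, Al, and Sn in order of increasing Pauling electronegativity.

K < Al < Sn < P

Electronegativity increases across a period and decreases down a group, tracking effective nuclear charge and atomic size.
Here both period and group differ, so the two effects have to be weighed against each other.
Al > K: both effects reinforce here, so Al is clearly the higher of the two.
Sn > Al: period and group pull opposite ways; the across-period shift dominates (1.96 vs 1.61).
P > Sn: both effects reinforce here, so P is clearly the higher of the two.
For reference (Pauling): Al 1.61, P 2.19, K 0.82, Sn 1.96.
So from lowest to highest: K < Al < Sn < P.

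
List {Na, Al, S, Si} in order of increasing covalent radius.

Moving right in a period, electrons are added to the same shell under a stronger nuclear pull, so atoms get smaller; moving down, a new shell is opened and atoms get larger.
All lie in period 3, so atomic radius increases right to left.
So from smallest to largest: S < Si < Al < Na.

S < Si < Al < Na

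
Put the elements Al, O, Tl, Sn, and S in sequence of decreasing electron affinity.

S, O, Sn, Al, Tl

O is in period 2, group 16; Al is in period 3, group 13; S is in period 3, group 16; Sn is in period 5, group 14; Tl is in period 6, group 13.
Atoms with high Z_eff and room in the valence shell (especially the halogens) have the most exothermic electron affinities.
Here both period and group differ, so the two effects have to be weighed against each other.
Al > Tl: Al sits above Tl in group 13, so the down-group effect alone puts Al higher.
Sn > Al: the two effects oppose for this pair; the across-period effect wins (107 vs 42 kJ/mol).
O > Sn: relative to Sn, both the across-period and down-group shifts push O's electron affinity up.
S > O: this pair runs against the simple trend — see the exception note.
Note the exception: S has a higher electron affinity than O, contrary to the simple trend — the compact 2p subshell of O repels the added electron more than S's larger 3p does.
Approximate values (kJ/mol): O 141, Al 42, S 200, Sn 107, Tl 19.
So from highest to lowest: S > O > Sn > Al > Tl.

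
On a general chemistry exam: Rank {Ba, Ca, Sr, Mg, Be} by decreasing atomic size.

Ba, Sr, Ca, Mg, Be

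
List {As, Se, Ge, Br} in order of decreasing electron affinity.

Ge is in period 4, group 14; As is in period 4, group 15; Se is in period 4, group 16; Br is in period 4, group 17.
Electron affinity generally becomes more exothermic across a period toward the halogens and less exothermic down a group.
All lie in period 4; the across-period trend (electron affinity increases left to right) applies, with the exception below.
Note the exception: Ge has a higher electron affinity than As, contrary to the simple trend — adding an electron to As's half-filled 4p³ is unfavourable, so Ge (4p²) has the more exothermic EA.
For reference (kJ/mol): Ge 119, As 78, Se 195, Br 325.
So from highest to lowest: Br > Se > Ge > As.

Br, Se, Ge, As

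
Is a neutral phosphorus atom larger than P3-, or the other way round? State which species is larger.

P3-

Forming P3- adds 3 electrons to P. More electron–electron repulsion in the same shell, with unchanged nuclear charge, lets the cloud expand.
An anion is larger than its parent atom: P3- > P.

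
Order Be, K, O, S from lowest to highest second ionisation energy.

IE_2 is the cost of taking one more electron from the +1 cation: Be⁺ still has 1 valence electron; K⁺ is the bare [Ar] core; O⁺ still has 5 valence electrons; S⁺ still has 5 valence electrons.
Usually core removal costs more than valence removal, but here the competition is close: a tightly held n=2 valence electron can cost more to remove than an n=3 core electron, so the actual values have to decide it.
Valence configurations: Be⁺ [He]2s¹, O⁺ [He]2s²2p³, S⁺ [Ne]3s²3p³.
Approximate IE_2 values (kJ/mol): Be 1757, K 3052, O 3388, S 2252.
So the second ionization energies run Be < S < K < O.

Be < S < K < O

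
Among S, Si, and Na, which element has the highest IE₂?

Na

IE_2 is the cost of taking one more electron from the +1 cation: S⁺ still has 5 valence electrons; Si⁺ still has 3 valence electrons; Na⁺ is the bare [Ne] core.
Pulling an electron out of a noble-gas core costs far more than removing a remaining valence electron, so Na sits at the high end of IE_2.
Valence configurations: S⁺ [Ne]3s²3p³, Si⁺ [Ne]3s²3p¹.
Tabulated IE_2 (kJ/mol): S 2252, Si 1577, Na 4562.
Putting it together, IE_2: Si < S < Na.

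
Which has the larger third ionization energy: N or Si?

The third ionization energy removes an electron from the +2 ion. For each element: N²⁺ still has 3 valence electrons; Si²⁺ still has 2 valence electrons.
All are still removing valence electrons, so compare the +2 ions as you would atoms: IE_3 generally rises across a period (higher Z_eff) and falls down a group (larger shell), subject to the usual subshell exceptions.
Valence configurations: N²⁺ [He]2s²2p¹, Si²⁺ [Ne]3s².
Approximate IE_3 values (kJ/mol): N 4578, Si 3232.
So the third ionization energies run Si < N.

N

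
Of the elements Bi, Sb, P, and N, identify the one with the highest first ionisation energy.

First ionization energy rises across a period (greater Z_eff holds electrons more tightly) and falls down a group (valence electrons are farther from the nucleus).
All are in group 15, so first ionization energy increases up the group.
The highest first ionisation energy among these belongs to N.

N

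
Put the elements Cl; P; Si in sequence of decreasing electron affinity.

Si is in period 3, group 14; P is in period 3, group 15; Cl is in period 3, group 17.
Adding an electron releases more energy for atoms nearer the top right (short of the noble gases).
All lie in period 3; the across-period trend (electron affinity increases left to right) applies, with the exception below.
Note the exception: Si has a higher electron affinity than P, contrary to the simple trend — adding an electron to P's half-filled 3p³ is unfavourable, so Si (3p²) has the more exothermic EA.
Approximate values (kJ/mol): Si 134, P 72, Cl 349.
So from highest to lowest: Cl > Si > P.

Cl, Si, P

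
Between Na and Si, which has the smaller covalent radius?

Si

Na is in period 3, group 1; Si is in period 3, group 14.
Moving right in a period, electrons are added to the same shell under a stronger nuclear pull, so atoms get smaller; moving down, a new shell is opened and atoms get larger.
All lie in period 3, so atomic radius increases right to left.
So Si has the smaller covalent radius (Si < Na).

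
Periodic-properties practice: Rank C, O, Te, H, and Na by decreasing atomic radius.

Na, Te, C, O, H

Atomic radius shrinks across a period as nuclear charge pulls the same shell inward, and grows down a group as new shells are added.
These span different periods and groups, so the two trends combine.
O > H: the two effects oppose for this pair; the down-group effect wins (63 vs 32 pm).
C > O: C lies to the left of O in period 2, so the across-period effect alone puts C larger.
Te > C: period and group pull opposite ways; the down-group shift dominates (136 vs 75 pm).
Na > Te: period and group pull opposite ways; the across-period shift dominates (155 vs 136 pm).
Tabulated atomic radius (pm): H 32, C 75, O 63, Na 155, Te 136.
So from largest to smallest: Na > Te > C > O > H.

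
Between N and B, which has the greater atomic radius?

B is in period 2, group 13; N is in period 2, group 15.
Radius decreases left→right (rising Z_eff, same n) and increases top→bottom (higher n).
All lie in period 2, so atomic radius increases right to left.
So B has the greater atomic radius (B > N).

B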